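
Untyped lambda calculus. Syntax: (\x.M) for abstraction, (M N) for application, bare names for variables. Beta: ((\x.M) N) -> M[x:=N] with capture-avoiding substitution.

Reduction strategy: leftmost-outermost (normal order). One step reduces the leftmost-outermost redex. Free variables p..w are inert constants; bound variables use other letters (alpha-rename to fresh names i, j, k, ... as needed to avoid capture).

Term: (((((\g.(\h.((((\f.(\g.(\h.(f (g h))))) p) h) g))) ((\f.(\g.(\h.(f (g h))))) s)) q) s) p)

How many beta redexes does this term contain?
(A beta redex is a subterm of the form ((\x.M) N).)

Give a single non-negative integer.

Answer: 3

Derivation:
Term: (((((\g.(\h.((((\f.(\g.(\h.(f (g h))))) p) h) g))) ((\f.(\g.(\h.(f (g h))))) s)) q) s) p)
  Redex: ((\g.(\h.((((\f.(\g.(\h.(f (g h))))) p) h) g))) ((\f.(\g.(\h.(f (g h))))) s))
  Redex: ((\f.(\g.(\h.(f (g h))))) p)
  Redex: ((\f.(\g.(\h.(f (g h))))) s)
Total redexes: 3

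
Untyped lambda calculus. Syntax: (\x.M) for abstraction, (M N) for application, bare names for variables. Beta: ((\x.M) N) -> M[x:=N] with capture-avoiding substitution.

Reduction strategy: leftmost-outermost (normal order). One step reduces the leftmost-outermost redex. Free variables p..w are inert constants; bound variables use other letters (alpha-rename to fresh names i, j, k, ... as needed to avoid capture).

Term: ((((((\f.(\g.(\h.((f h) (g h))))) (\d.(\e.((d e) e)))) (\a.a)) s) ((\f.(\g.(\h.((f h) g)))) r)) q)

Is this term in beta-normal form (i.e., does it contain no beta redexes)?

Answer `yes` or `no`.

Term: ((((((\f.(\g.(\h.((f h) (g h))))) (\d.(\e.((d e) e)))) (\a.a)) s) ((\f.(\g.(\h.((f h) g)))) r)) q)
Found 2 beta redex(es).

Answer: no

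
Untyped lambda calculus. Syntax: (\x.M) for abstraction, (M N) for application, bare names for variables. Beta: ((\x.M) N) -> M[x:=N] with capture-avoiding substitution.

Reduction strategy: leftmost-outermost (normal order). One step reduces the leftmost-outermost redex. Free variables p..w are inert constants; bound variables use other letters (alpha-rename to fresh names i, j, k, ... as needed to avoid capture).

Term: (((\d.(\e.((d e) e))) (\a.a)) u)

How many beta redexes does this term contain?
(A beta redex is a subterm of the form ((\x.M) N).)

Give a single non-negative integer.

Answer: 1

Derivation:
Term: (((\d.(\e.((d e) e))) (\a.a)) u)
  Redex: ((\d.(\e.((d e) e))) (\a.a))
Total redexes: 1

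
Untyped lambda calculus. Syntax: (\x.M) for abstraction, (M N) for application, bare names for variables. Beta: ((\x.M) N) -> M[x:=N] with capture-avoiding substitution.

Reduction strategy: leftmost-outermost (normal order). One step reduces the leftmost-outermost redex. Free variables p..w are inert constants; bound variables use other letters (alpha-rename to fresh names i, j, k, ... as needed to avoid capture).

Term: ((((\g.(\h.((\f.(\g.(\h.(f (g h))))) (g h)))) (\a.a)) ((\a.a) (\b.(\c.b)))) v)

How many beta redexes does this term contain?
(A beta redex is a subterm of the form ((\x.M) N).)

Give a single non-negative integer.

Answer: 3

Derivation:
Term: ((((\g.(\h.((\f.(\g.(\h.(f (g h))))) (g h)))) (\a.a)) ((\a.a) (\b.(\c.b)))) v)
  Redex: ((\g.(\h.((\f.(\g.(\h.(f (g h))))) (g h)))) (\a.a))
  Redex: ((\f.(\g.(\h.(f (g h))))) (g h))
  Redex: ((\a.a) (\b.(\c.b)))
Total redexes: 3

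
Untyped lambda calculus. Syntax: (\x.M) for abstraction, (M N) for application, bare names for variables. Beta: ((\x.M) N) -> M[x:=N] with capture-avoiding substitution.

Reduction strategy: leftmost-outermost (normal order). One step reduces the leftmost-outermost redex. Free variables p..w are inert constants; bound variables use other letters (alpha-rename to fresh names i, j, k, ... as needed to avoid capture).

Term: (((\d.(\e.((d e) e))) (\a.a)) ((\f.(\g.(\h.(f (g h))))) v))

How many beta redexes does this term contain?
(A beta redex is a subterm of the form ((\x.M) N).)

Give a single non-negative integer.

Answer: 2

Derivation:
Term: (((\d.(\e.((d e) e))) (\a.a)) ((\f.(\g.(\h.(f (g h))))) v))
  Redex: ((\d.(\e.((d e) e))) (\a.a))
  Redex: ((\f.(\g.(\h.(f (g h))))) v)
Total redexes: 2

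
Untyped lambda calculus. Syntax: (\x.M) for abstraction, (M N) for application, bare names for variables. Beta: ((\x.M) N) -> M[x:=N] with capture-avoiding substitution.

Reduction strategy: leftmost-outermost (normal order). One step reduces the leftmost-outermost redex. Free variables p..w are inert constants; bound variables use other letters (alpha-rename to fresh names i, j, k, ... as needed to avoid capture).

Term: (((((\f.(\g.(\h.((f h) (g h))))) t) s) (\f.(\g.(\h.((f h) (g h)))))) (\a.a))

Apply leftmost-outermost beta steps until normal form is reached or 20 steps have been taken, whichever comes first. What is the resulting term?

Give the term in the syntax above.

Step 0: (((((\f.(\g.(\h.((f h) (g h))))) t) s) (\f.(\g.(\h.((f h) (g h)))))) (\a.a))
Step 1: ((((\g.(\h.((t h) (g h)))) s) (\f.(\g.(\h.((f h) (g h)))))) (\a.a))
Step 2: (((\h.((t h) (s h))) (\f.(\g.(\h.((f h) (g h)))))) (\a.a))
Step 3: (((t (\f.(\g.(\h.((f h) (g h)))))) (s (\f.(\g.(\h.((f h) (g h))))))) (\a.a))

Answer: (((t (\f.(\g.(\h.((f h) (g h)))))) (s (\f.(\g.(\h.((f h) (g h))))))) (\a.a))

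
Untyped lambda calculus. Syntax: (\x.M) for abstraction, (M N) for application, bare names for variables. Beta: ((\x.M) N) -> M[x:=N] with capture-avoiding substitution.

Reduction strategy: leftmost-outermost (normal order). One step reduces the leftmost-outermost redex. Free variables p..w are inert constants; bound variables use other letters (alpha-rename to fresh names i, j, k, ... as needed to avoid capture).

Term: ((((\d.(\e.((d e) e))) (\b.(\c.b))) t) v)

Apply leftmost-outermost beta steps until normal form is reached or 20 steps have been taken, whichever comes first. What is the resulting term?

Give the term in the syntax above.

Answer: (t v)

Derivation:
Step 0: ((((\d.(\e.((d e) e))) (\b.(\c.b))) t) v)
Step 1: (((\e.(((\b.(\c.b)) e) e)) t) v)
Step 2: ((((\b.(\c.b)) t) t) v)
Step 3: (((\c.t) t) v)
Step 4: (t v)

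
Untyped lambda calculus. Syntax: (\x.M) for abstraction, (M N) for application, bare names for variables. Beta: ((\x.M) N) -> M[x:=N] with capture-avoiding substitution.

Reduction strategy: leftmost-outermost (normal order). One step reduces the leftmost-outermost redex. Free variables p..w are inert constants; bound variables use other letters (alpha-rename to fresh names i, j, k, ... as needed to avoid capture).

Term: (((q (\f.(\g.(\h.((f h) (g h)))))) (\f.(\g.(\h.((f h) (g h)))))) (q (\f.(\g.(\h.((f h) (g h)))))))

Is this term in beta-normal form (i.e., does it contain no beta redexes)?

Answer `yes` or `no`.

Term: (((q (\f.(\g.(\h.((f h) (g h)))))) (\f.(\g.(\h.((f h) (g h)))))) (q (\f.(\g.(\h.((f h) (g h)))))))
No beta redexes found.

Answer: yes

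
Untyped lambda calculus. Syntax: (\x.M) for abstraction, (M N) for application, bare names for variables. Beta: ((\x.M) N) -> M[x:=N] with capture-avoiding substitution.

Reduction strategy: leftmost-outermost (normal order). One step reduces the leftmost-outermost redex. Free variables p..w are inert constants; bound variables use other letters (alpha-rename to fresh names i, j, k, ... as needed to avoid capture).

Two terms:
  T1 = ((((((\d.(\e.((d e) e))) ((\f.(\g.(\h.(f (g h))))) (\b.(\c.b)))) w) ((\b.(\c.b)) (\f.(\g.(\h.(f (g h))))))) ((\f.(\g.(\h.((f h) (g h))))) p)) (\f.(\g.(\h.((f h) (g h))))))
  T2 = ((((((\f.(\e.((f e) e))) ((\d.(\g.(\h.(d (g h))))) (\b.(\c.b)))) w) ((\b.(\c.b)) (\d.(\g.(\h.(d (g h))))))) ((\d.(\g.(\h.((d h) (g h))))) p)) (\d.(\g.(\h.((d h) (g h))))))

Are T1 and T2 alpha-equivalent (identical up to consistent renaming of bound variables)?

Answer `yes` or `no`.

Answer: yes

Derivation:
Term 1: ((((((\d.(\e.((d e) e))) ((\f.(\g.(\h.(f (g h))))) (\b.(\c.b)))) w) ((\b.(\c.b)) (\f.(\g.(\h.(f (g h))))))) ((\f.(\g.(\h.((f h) (g h))))) p)) (\f.(\g.(\h.((f h) (g h))))))
Term 2: ((((((\f.(\e.((f e) e))) ((\d.(\g.(\h.(d (g h))))) (\b.(\c.b)))) w) ((\b.(\c.b)) (\d.(\g.(\h.(d (g h))))))) ((\d.(\g.(\h.((d h) (g h))))) p)) (\d.(\g.(\h.((d h) (g h))))))
Alpha-equivalence: compare structure up to binder renaming.
Result: True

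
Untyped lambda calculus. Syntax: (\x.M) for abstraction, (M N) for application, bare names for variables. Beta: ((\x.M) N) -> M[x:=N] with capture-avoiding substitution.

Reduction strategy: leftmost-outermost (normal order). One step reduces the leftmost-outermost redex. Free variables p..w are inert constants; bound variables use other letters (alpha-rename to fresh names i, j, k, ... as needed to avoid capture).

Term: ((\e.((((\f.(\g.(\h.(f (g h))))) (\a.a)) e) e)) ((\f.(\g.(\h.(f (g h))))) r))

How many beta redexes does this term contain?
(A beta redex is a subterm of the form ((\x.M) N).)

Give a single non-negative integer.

Answer: 3

Derivation:
Term: ((\e.((((\f.(\g.(\h.(f (g h))))) (\a.a)) e) e)) ((\f.(\g.(\h.(f (g h))))) r))
  Redex: ((\e.((((\f.(\g.(\h.(f (g h))))) (\a.a)) e) e)) ((\f.(\g.(\h.(f (g h))))) r))
  Redex: ((\f.(\g.(\h.(f (g h))))) (\a.a))
  Redex: ((\f.(\g.(\h.(f (g h))))) r)
Total redexes: 3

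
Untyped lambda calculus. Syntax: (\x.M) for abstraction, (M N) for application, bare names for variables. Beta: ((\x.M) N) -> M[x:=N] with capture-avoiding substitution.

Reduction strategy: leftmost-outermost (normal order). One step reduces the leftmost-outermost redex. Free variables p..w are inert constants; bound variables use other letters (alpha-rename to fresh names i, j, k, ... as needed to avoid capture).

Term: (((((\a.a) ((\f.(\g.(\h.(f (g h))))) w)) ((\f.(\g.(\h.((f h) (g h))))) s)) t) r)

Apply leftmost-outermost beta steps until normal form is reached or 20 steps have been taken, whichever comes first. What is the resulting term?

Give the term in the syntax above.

Step 0: (((((\a.a) ((\f.(\g.(\h.(f (g h))))) w)) ((\f.(\g.(\h.((f h) (g h))))) s)) t) r)
Step 1: (((((\f.(\g.(\h.(f (g h))))) w) ((\f.(\g.(\h.((f h) (g h))))) s)) t) r)
Step 2: ((((\g.(\h.(w (g h)))) ((\f.(\g.(\h.((f h) (g h))))) s)) t) r)
Step 3: (((\h.(w (((\f.(\g.(\h.((f h) (g h))))) s) h))) t) r)
Step 4: ((w (((\f.(\g.(\h.((f h) (g h))))) s) t)) r)
Step 5: ((w ((\g.(\h.((s h) (g h)))) t)) r)
Step 6: ((w (\h.((s h) (t h)))) r)

Answer: ((w (\h.((s h) (t h)))) r)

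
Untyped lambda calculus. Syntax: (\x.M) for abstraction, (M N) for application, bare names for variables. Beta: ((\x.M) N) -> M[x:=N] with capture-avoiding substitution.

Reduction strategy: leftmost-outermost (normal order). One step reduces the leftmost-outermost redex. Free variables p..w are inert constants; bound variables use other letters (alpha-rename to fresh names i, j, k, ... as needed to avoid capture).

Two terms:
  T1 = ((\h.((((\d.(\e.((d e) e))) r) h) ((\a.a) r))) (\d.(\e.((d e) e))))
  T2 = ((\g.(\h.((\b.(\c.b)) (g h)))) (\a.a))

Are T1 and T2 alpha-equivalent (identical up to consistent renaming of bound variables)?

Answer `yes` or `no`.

Answer: no

Derivation:
Term 1: ((\h.((((\d.(\e.((d e) e))) r) h) ((\a.a) r))) (\d.(\e.((d e) e))))
Term 2: ((\g.(\h.((\b.(\c.b)) (g h)))) (\a.a))
Alpha-equivalence: compare structure up to binder renaming.
Result: False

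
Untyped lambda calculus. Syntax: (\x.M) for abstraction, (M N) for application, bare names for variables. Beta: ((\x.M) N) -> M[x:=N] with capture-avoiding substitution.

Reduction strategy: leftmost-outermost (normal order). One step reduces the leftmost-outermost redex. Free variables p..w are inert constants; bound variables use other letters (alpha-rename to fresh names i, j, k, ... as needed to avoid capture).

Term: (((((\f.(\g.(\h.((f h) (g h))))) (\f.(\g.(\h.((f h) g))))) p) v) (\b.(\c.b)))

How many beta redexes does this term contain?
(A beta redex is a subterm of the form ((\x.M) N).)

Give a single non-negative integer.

Term: (((((\f.(\g.(\h.((f h) (g h))))) (\f.(\g.(\h.((f h) g))))) p) v) (\b.(\c.b)))
  Redex: ((\f.(\g.(\h.((f h) (g h))))) (\f.(\g.(\h.((f h) g)))))
Total redexes: 1

Answer: 1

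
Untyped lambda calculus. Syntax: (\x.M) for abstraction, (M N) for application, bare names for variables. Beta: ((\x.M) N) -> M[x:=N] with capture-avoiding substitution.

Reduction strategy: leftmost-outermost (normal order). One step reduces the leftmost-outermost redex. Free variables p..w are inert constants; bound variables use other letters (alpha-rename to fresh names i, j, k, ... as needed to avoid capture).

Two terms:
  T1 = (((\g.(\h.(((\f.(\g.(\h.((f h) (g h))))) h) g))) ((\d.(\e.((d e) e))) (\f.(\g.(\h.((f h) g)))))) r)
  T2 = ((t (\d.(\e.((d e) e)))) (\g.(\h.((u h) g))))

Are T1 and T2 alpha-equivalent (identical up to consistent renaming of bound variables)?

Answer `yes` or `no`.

Answer: no

Derivation:
Term 1: (((\g.(\h.(((\f.(\g.(\h.((f h) (g h))))) h) g))) ((\d.(\e.((d e) e))) (\f.(\g.(\h.((f h) g)))))) r)
Term 2: ((t (\d.(\e.((d e) e)))) (\g.(\h.((u h) g))))
Alpha-equivalence: compare structure up to binder renaming.
Result: False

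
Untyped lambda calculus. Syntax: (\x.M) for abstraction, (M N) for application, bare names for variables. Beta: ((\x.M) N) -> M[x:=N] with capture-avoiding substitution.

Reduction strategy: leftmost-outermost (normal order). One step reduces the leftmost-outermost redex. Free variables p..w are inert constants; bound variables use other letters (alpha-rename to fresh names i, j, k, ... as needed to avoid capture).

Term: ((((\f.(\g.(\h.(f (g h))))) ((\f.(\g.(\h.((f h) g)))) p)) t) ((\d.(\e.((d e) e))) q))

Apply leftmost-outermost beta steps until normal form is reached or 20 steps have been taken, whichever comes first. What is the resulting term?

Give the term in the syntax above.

Step 0: ((((\f.(\g.(\h.(f (g h))))) ((\f.(\g.(\h.((f h) g)))) p)) t) ((\d.(\e.((d e) e))) q))
Step 1: (((\g.(\h.(((\f.(\g.(\h.((f h) g)))) p) (g h)))) t) ((\d.(\e.((d e) e))) q))
Step 2: ((\h.(((\f.(\g.(\h.((f h) g)))) p) (t h))) ((\d.(\e.((d e) e))) q))
Step 3: (((\f.(\g.(\h.((f h) g)))) p) (t ((\d.(\e.((d e) e))) q)))
Step 4: ((\g.(\h.((p h) g))) (t ((\d.(\e.((d e) e))) q)))
Step 5: (\h.((p h) (t ((\d.(\e.((d e) e))) q))))
Step 6: (\h.((p h) (t (\e.((q e) e)))))

Answer: (\h.((p h) (t (\e.((q e) e)))))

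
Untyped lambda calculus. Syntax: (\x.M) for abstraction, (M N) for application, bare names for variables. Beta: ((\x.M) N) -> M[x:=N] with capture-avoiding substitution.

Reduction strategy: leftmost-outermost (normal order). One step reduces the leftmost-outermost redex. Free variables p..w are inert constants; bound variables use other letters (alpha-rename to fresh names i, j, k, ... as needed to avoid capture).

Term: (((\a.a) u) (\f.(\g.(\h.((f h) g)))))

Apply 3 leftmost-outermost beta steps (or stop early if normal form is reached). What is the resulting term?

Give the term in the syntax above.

Answer: (u (\f.(\g.(\h.((f h) g)))))

Derivation:
Step 0: (((\a.a) u) (\f.(\g.(\h.((f h) g)))))
Step 1: (u (\f.(\g.(\h.((f h) g)))))
Step 2: (normal form reached)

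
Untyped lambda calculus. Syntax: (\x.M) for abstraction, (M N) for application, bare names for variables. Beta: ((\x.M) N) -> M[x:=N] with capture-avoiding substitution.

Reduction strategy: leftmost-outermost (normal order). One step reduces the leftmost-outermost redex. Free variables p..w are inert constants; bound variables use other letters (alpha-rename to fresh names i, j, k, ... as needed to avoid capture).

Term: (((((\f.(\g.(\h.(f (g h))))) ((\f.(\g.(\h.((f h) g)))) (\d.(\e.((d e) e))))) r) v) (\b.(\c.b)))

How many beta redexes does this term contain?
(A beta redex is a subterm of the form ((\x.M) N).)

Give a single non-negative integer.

Term: (((((\f.(\g.(\h.(f (g h))))) ((\f.(\g.(\h.((f h) g)))) (\d.(\e.((d e) e))))) r) v) (\b.(\c.b)))
  Redex: ((\f.(\g.(\h.(f (g h))))) ((\f.(\g.(\h.((f h) g)))) (\d.(\e.((d e) e)))))
  Redex: ((\f.(\g.(\h.((f h) g)))) (\d.(\e.((d e) e))))
Total redexes: 2

Answer: 2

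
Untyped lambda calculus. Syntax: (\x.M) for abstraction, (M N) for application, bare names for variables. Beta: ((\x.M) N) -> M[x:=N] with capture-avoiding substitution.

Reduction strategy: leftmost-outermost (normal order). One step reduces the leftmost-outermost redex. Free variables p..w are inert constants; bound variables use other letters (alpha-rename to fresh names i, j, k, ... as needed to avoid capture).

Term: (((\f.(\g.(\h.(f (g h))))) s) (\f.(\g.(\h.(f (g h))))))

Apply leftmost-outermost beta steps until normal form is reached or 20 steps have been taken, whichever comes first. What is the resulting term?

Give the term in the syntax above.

Step 0: (((\f.(\g.(\h.(f (g h))))) s) (\f.(\g.(\h.(f (g h))))))
Step 1: ((\g.(\h.(s (g h)))) (\f.(\g.(\h.(f (g h))))))
Step 2: (\h.(s ((\f.(\g.(\h.(f (g h))))) h)))
Step 3: (\h.(s (\g.(\i.(h (g i))))))

Answer: (\h.(s (\g.(\i.(h (g i))))))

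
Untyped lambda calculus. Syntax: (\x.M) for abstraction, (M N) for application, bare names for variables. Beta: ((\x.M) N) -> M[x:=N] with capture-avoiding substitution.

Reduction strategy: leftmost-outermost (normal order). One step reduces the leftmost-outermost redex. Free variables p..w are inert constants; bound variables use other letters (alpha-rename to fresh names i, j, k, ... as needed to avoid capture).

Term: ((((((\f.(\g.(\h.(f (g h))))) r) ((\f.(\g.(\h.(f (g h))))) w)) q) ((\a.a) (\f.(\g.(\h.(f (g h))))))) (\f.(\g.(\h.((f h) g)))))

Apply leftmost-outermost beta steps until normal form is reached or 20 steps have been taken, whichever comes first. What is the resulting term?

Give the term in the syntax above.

Answer: (((r (\h.(w (q h)))) (\f.(\g.(\h.(f (g h)))))) (\f.(\g.(\h.((f h) g)))))

Derivation:
Step 0: ((((((\f.(\g.(\h.(f (g h))))) r) ((\f.(\g.(\h.(f (g h))))) w)) q) ((\a.a) (\f.(\g.(\h.(f (g h))))))) (\f.(\g.(\h.((f h) g)))))
Step 1: (((((\g.(\h.(r (g h)))) ((\f.(\g.(\h.(f (g h))))) w)) q) ((\a.a) (\f.(\g.(\h.(f (g h))))))) (\f.(\g.(\h.((f h) g)))))
Step 2: ((((\h.(r (((\f.(\g.(\h.(f (g h))))) w) h))) q) ((\a.a) (\f.(\g.(\h.(f (g h))))))) (\f.(\g.(\h.((f h) g)))))
Step 3: (((r (((\f.(\g.(\h.(f (g h))))) w) q)) ((\a.a) (\f.(\g.(\h.(f (g h))))))) (\f.(\g.(\h.((f h) g)))))
Step 4: (((r ((\g.(\h.(w (g h)))) q)) ((\a.a) (\f.(\g.(\h.(f (g h))))))) (\f.(\g.(\h.((f h) g)))))
Step 5: (((r (\h.(w (q h)))) ((\a.a) (\f.(\g.(\h.(f (g h))))))) (\f.(\g.(\h.((f h) g)))))
Step 6: (((r (\h.(w (q h)))) (\f.(\g.(\h.(f (g h)))))) (\f.(\g.(\h.((f h) g)))))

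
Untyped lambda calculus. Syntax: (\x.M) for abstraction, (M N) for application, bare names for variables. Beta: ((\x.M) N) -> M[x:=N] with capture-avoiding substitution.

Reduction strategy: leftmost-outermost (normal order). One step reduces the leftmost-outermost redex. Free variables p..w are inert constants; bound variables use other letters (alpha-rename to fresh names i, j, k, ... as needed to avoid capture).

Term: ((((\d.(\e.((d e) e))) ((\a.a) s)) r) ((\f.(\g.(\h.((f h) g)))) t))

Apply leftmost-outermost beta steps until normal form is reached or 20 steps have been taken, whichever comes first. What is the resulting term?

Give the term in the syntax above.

Step 0: ((((\d.(\e.((d e) e))) ((\a.a) s)) r) ((\f.(\g.(\h.((f h) g)))) t))
Step 1: (((\e.((((\a.a) s) e) e)) r) ((\f.(\g.(\h.((f h) g)))) t))
Step 2: (((((\a.a) s) r) r) ((\f.(\g.(\h.((f h) g)))) t))
Step 3: (((s r) r) ((\f.(\g.(\h.((f h) g)))) t))
Step 4: (((s r) r) (\g.(\h.((t h) g))))

Answer: (((s r) r) (\g.(\h.((t h) g))))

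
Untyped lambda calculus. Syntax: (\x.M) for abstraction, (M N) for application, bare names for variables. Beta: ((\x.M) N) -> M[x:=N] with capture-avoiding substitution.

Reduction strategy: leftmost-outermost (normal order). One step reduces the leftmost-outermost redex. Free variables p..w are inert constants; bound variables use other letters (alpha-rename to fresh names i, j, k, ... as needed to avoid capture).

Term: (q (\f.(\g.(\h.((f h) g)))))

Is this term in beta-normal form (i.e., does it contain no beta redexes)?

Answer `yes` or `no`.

Term: (q (\f.(\g.(\h.((f h) g)))))
No beta redexes found.

Answer: yes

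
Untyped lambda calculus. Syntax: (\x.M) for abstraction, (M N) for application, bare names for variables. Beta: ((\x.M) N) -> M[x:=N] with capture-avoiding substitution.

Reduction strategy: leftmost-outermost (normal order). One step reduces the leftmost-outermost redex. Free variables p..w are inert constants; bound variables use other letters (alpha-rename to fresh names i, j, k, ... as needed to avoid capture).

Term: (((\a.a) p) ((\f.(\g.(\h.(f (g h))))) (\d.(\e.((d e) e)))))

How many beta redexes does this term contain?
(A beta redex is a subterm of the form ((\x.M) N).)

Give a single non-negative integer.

Answer: 2

Derivation:
Term: (((\a.a) p) ((\f.(\g.(\h.(f (g h))))) (\d.(\e.((d e) e)))))
  Redex: ((\a.a) p)
  Redex: ((\f.(\g.(\h.(f (g h))))) (\d.(\e.((d e) e))))
Total redexes: 2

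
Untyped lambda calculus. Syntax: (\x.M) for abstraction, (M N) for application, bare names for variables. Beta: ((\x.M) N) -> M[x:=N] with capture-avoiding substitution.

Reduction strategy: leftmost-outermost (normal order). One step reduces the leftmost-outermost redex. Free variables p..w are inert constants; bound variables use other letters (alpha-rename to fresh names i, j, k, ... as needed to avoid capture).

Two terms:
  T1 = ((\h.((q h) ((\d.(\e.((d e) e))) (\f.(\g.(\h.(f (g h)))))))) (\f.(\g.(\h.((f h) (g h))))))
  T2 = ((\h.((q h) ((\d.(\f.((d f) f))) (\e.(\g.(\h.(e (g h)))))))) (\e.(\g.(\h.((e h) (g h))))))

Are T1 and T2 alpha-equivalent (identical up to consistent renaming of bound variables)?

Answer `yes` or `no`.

Answer: yes

Derivation:
Term 1: ((\h.((q h) ((\d.(\e.((d e) e))) (\f.(\g.(\h.(f (g h)))))))) (\f.(\g.(\h.((f h) (g h))))))
Term 2: ((\h.((q h) ((\d.(\f.((d f) f))) (\e.(\g.(\h.(e (g h)))))))) (\e.(\g.(\h.((e h) (g h))))))
Alpha-equivalence: compare structure up to binder renaming.
Result: True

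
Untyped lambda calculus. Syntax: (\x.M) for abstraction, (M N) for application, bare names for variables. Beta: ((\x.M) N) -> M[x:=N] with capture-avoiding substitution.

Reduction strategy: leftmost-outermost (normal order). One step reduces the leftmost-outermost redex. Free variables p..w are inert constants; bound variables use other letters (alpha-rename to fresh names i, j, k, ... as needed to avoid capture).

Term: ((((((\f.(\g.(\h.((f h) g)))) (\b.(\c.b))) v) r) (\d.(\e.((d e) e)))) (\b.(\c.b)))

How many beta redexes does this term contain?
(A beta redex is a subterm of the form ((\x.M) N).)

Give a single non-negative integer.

Term: ((((((\f.(\g.(\h.((f h) g)))) (\b.(\c.b))) v) r) (\d.(\e.((d e) e)))) (\b.(\c.b)))
  Redex: ((\f.(\g.(\h.((f h) g)))) (\b.(\c.b)))
Total redexes: 1

Answer: 1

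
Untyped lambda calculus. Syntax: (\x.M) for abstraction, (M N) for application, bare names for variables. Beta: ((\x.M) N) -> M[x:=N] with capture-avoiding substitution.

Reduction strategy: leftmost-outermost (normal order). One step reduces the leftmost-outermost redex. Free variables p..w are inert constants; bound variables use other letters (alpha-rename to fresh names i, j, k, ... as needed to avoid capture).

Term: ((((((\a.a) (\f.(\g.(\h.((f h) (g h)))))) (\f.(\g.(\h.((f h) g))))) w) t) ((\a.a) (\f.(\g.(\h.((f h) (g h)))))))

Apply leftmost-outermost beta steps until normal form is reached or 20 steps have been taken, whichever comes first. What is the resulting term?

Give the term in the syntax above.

Answer: ((t (\f.(\g.(\h.((f h) (g h)))))) (w t))

Derivation:
Step 0: ((((((\a.a) (\f.(\g.(\h.((f h) (g h)))))) (\f.(\g.(\h.((f h) g))))) w) t) ((\a.a) (\f.(\g.(\h.((f h) (g h)))))))
Step 1: (((((\f.(\g.(\h.((f h) (g h))))) (\f.(\g.(\h.((f h) g))))) w) t) ((\a.a) (\f.(\g.(\h.((f h) (g h)))))))
Step 2: ((((\g.(\h.(((\f.(\g.(\h.((f h) g)))) h) (g h)))) w) t) ((\a.a) (\f.(\g.(\h.((f h) (g h)))))))
Step 3: (((\h.(((\f.(\g.(\h.((f h) g)))) h) (w h))) t) ((\a.a) (\f.(\g.(\h.((f h) (g h)))))))
Step 4: ((((\f.(\g.(\h.((f h) g)))) t) (w t)) ((\a.a) (\f.(\g.(\h.((f h) (g h)))))))
Step 5: (((\g.(\h.((t h) g))) (w t)) ((\a.a) (\f.(\g.(\h.((f h) (g h)))))))
Step 6: ((\h.((t h) (w t))) ((\a.a) (\f.(\g.(\h.((f h) (g h)))))))
Step 7: ((t ((\a.a) (\f.(\g.(\h.((f h) (g h))))))) (w t))
Step 8: ((t (\f.(\g.(\h.((f h) (g h)))))) (w t))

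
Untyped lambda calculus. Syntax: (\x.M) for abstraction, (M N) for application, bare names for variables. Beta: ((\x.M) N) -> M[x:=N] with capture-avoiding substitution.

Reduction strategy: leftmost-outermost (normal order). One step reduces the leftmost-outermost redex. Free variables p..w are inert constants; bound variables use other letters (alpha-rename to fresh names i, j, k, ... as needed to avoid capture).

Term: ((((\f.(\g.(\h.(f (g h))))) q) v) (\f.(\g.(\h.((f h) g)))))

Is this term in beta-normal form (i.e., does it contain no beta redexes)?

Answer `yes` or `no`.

Term: ((((\f.(\g.(\h.(f (g h))))) q) v) (\f.(\g.(\h.((f h) g)))))
Found 1 beta redex(es).

Answer: no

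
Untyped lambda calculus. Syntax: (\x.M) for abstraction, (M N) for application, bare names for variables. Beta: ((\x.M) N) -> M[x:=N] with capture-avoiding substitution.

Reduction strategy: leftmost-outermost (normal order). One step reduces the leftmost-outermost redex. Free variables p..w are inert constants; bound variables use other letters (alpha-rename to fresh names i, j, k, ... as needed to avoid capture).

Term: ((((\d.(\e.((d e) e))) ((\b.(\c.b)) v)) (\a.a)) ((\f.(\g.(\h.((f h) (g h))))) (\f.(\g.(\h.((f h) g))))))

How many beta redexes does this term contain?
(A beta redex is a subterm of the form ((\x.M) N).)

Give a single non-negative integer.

Answer: 3

Derivation:
Term: ((((\d.(\e.((d e) e))) ((\b.(\c.b)) v)) (\a.a)) ((\f.(\g.(\h.((f h) (g h))))) (\f.(\g.(\h.((f h) g))))))
  Redex: ((\d.(\e.((d e) e))) ((\b.(\c.b)) v))
  Redex: ((\b.(\c.b)) v)
  Redex: ((\f.(\g.(\h.((f h) (g h))))) (\f.(\g.(\h.((f h) g)))))
Total redexes: 3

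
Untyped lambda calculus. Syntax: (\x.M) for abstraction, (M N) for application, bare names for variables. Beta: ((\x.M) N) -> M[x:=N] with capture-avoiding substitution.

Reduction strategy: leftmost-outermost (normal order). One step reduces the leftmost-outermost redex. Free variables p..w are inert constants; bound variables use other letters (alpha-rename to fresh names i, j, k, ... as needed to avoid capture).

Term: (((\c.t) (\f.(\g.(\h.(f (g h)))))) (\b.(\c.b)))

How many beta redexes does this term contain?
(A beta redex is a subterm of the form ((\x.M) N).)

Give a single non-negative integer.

Term: (((\c.t) (\f.(\g.(\h.(f (g h)))))) (\b.(\c.b)))
  Redex: ((\c.t) (\f.(\g.(\h.(f (g h))))))
Total redexes: 1

Answer: 1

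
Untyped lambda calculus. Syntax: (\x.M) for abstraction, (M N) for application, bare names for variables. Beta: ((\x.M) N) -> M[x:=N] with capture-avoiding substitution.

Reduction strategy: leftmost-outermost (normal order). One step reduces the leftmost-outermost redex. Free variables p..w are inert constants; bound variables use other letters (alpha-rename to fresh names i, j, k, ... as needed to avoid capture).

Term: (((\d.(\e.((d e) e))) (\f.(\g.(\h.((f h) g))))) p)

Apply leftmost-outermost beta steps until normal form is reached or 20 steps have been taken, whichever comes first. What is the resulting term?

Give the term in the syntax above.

Step 0: (((\d.(\e.((d e) e))) (\f.(\g.(\h.((f h) g))))) p)
Step 1: ((\e.(((\f.(\g.(\h.((f h) g)))) e) e)) p)
Step 2: (((\f.(\g.(\h.((f h) g)))) p) p)
Step 3: ((\g.(\h.((p h) g))) p)
Step 4: (\h.((p h) p))

Answer: (\h.((p h) p))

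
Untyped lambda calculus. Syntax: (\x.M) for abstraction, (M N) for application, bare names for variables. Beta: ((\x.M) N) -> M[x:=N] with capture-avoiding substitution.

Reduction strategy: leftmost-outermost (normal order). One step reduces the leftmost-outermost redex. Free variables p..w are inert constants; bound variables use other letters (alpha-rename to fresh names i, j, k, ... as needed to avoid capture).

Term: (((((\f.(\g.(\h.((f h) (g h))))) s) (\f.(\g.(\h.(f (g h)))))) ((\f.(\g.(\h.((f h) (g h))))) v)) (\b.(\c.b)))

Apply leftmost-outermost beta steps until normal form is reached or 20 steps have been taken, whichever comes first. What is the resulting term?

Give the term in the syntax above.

Answer: (((s (\g.(\h.((v h) (g h))))) (\g.(\h.(\i.((v i) ((g h) i)))))) (\b.(\c.b)))

Derivation:
Step 0: (((((\f.(\g.(\h.((f h) (g h))))) s) (\f.(\g.(\h.(f (g h)))))) ((\f.(\g.(\h.((f h) (g h))))) v)) (\b.(\c.b)))
Step 1: ((((\g.(\h.((s h) (g h)))) (\f.(\g.(\h.(f (g h)))))) ((\f.(\g.(\h.((f h) (g h))))) v)) (\b.(\c.b)))
Step 2: (((\h.((s h) ((\f.(\g.(\h.(f (g h))))) h))) ((\f.(\g.(\h.((f h) (g h))))) v)) (\b.(\c.b)))
Step 3: (((s ((\f.(\g.(\h.((f h) (g h))))) v)) ((\f.(\g.(\h.(f (g h))))) ((\f.(\g.(\h.((f h) (g h))))) v))) (\b.(\c.b)))
Step 4: (((s (\g.(\h.((v h) (g h))))) ((\f.(\g.(\h.(f (g h))))) ((\f.(\g.(\h.((f h) (g h))))) v))) (\b.(\c.b)))
Step 5: (((s (\g.(\h.((v h) (g h))))) (\g.(\h.(((\f.(\g.(\h.((f h) (g h))))) v) (g h))))) (\b.(\c.b)))
Step 6: (((s (\g.(\h.((v h) (g h))))) (\g.(\h.((\g.(\h.((v h) (g h)))) (g h))))) (\b.(\c.b)))
Step 7: (((s (\g.(\h.((v h) (g h))))) (\g.(\h.(\i.((v i) ((g h) i)))))) (\b.(\c.b)))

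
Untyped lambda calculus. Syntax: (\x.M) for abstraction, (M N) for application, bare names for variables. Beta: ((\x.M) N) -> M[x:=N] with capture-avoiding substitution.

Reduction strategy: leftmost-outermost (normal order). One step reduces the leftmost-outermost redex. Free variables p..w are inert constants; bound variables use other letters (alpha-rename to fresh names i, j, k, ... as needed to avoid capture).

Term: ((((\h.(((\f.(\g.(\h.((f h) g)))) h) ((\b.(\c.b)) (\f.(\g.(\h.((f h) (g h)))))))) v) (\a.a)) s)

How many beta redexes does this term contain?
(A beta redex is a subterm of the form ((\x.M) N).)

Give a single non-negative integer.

Answer: 3

Derivation:
Term: ((((\h.(((\f.(\g.(\h.((f h) g)))) h) ((\b.(\c.b)) (\f.(\g.(\h.((f h) (g h)))))))) v) (\a.a)) s)
  Redex: ((\h.(((\f.(\g.(\h.((f h) g)))) h) ((\b.(\c.b)) (\f.(\g.(\h.((f h) (g h)))))))) v)
  Redex: ((\f.(\g.(\h.((f h) g)))) h)
  Redex: ((\b.(\c.b)) (\f.(\g.(\h.((f h) (g h))))))
Total redexes: 3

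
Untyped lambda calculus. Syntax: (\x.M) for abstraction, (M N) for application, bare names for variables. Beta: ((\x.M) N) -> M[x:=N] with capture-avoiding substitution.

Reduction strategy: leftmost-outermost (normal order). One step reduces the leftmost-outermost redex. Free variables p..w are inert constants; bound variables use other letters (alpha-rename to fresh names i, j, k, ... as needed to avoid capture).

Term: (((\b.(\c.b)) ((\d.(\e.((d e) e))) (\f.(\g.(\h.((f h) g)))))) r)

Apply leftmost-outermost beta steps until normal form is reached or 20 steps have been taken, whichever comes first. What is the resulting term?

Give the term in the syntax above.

Answer: (\e.(\h.((e h) e)))

Derivation:
Step 0: (((\b.(\c.b)) ((\d.(\e.((d e) e))) (\f.(\g.(\h.((f h) g)))))) r)
Step 1: ((\c.((\d.(\e.((d e) e))) (\f.(\g.(\h.((f h) g)))))) r)
Step 2: ((\d.(\e.((d e) e))) (\f.(\g.(\h.((f h) g)))))
Step 3: (\e.(((\f.(\g.(\h.((f h) g)))) e) e))
Step 4: (\e.((\g.(\h.((e h) g))) e))
Step 5: (\e.(\h.((e h) e)))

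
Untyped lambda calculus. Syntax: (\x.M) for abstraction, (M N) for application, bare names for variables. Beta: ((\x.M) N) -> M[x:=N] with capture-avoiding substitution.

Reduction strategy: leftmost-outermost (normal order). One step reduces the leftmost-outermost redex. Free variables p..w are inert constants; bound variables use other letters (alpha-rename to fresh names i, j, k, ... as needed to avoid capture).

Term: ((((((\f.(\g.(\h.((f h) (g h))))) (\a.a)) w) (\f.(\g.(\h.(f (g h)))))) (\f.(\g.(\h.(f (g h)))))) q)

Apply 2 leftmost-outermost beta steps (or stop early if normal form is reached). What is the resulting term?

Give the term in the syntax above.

Answer: ((((\h.(((\a.a) h) (w h))) (\f.(\g.(\h.(f (g h)))))) (\f.(\g.(\h.(f (g h)))))) q)

Derivation:
Step 0: ((((((\f.(\g.(\h.((f h) (g h))))) (\a.a)) w) (\f.(\g.(\h.(f (g h)))))) (\f.(\g.(\h.(f (g h)))))) q)
Step 1: (((((\g.(\h.(((\a.a) h) (g h)))) w) (\f.(\g.(\h.(f (g h)))))) (\f.(\g.(\h.(f (g h)))))) q)
Step 2: ((((\h.(((\a.a) h) (w h))) (\f.(\g.(\h.(f (g h)))))) (\f.(\g.(\h.(f (g h)))))) q)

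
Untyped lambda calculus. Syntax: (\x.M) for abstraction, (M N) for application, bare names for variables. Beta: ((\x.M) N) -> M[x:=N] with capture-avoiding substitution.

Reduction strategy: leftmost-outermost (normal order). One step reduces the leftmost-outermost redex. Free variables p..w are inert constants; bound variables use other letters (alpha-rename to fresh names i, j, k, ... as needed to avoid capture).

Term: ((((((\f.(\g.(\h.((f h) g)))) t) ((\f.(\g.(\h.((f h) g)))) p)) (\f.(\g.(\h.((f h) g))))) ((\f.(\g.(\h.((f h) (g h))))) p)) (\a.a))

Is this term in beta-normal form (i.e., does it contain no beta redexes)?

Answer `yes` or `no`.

Term: ((((((\f.(\g.(\h.((f h) g)))) t) ((\f.(\g.(\h.((f h) g)))) p)) (\f.(\g.(\h.((f h) g))))) ((\f.(\g.(\h.((f h) (g h))))) p)) (\a.a))
Found 3 beta redex(es).

Answer: no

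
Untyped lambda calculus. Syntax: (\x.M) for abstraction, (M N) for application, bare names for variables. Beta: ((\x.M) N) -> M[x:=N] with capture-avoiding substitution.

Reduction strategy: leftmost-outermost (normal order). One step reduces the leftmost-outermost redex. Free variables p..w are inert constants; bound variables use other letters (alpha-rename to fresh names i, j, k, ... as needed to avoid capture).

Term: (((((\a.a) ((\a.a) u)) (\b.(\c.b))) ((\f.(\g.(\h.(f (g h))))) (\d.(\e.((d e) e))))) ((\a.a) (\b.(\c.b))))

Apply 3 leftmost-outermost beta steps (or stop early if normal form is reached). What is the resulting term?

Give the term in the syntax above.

Step 0: (((((\a.a) ((\a.a) u)) (\b.(\c.b))) ((\f.(\g.(\h.(f (g h))))) (\d.(\e.((d e) e))))) ((\a.a) (\b.(\c.b))))
Step 1: (((((\a.a) u) (\b.(\c.b))) ((\f.(\g.(\h.(f (g h))))) (\d.(\e.((d e) e))))) ((\a.a) (\b.(\c.b))))
Step 2: (((u (\b.(\c.b))) ((\f.(\g.(\h.(f (g h))))) (\d.(\e.((d e) e))))) ((\a.a) (\b.(\c.b))))
Step 3: (((u (\b.(\c.b))) (\g.(\h.((\d.(\e.((d e) e))) (g h))))) ((\a.a) (\b.(\c.b))))

Answer: (((u (\b.(\c.b))) (\g.(\h.((\d.(\e.((d e) e))) (g h))))) ((\a.a) (\b.(\c.b))))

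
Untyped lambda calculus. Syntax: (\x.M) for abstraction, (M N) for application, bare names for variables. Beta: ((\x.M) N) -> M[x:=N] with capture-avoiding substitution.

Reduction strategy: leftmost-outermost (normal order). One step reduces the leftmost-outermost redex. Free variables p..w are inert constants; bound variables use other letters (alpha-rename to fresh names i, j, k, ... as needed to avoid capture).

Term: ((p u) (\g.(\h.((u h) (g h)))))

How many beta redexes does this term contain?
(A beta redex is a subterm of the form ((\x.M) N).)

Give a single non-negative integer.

Answer: 0

Derivation:
Term: ((p u) (\g.(\h.((u h) (g h)))))
  (no redexes)
Total redexes: 0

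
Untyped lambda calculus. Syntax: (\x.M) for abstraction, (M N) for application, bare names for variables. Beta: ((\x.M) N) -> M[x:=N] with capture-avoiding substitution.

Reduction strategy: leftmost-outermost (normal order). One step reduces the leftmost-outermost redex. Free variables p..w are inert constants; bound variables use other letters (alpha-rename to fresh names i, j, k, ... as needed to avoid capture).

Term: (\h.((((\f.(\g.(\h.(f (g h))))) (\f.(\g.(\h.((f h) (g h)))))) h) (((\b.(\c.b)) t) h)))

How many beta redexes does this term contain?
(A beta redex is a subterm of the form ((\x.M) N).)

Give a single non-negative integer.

Term: (\h.((((\f.(\g.(\h.(f (g h))))) (\f.(\g.(\h.((f h) (g h)))))) h) (((\b.(\c.b)) t) h)))
  Redex: ((\f.(\g.(\h.(f (g h))))) (\f.(\g.(\h.((f h) (g h))))))
  Redex: ((\b.(\c.b)) t)
Total redexes: 2

Answer: 2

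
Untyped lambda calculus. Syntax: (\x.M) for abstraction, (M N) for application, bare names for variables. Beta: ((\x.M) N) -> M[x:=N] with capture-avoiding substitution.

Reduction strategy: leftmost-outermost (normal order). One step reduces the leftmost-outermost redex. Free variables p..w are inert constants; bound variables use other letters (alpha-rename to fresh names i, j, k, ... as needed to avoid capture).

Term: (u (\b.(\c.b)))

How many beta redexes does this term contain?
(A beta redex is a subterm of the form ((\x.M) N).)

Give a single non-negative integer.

Term: (u (\b.(\c.b)))
  (no redexes)
Total redexes: 0

Answer: 0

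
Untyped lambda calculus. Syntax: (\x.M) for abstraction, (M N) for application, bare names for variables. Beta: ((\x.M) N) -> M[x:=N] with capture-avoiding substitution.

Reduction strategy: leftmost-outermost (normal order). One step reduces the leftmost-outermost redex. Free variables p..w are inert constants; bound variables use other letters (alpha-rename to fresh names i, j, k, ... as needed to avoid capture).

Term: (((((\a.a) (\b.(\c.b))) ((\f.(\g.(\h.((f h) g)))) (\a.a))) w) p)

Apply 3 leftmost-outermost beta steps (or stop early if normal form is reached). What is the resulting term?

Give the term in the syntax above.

Step 0: (((((\a.a) (\b.(\c.b))) ((\f.(\g.(\h.((f h) g)))) (\a.a))) w) p)
Step 1: ((((\b.(\c.b)) ((\f.(\g.(\h.((f h) g)))) (\a.a))) w) p)
Step 2: (((\c.((\f.(\g.(\h.((f h) g)))) (\a.a))) w) p)
Step 3: (((\f.(\g.(\h.((f h) g)))) (\a.a)) p)

Answer: (((\f.(\g.(\h.((f h) g)))) (\a.a)) p)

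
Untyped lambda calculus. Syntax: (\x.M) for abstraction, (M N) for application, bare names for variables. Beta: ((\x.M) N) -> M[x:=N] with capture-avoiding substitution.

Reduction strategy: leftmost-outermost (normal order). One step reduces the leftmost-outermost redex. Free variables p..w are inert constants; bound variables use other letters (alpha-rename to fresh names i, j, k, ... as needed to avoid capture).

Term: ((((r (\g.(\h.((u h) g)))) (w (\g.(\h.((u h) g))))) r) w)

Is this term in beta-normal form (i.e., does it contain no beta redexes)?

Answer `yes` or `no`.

Answer: yes

Derivation:
Term: ((((r (\g.(\h.((u h) g)))) (w (\g.(\h.((u h) g))))) r) w)
No beta redexes found.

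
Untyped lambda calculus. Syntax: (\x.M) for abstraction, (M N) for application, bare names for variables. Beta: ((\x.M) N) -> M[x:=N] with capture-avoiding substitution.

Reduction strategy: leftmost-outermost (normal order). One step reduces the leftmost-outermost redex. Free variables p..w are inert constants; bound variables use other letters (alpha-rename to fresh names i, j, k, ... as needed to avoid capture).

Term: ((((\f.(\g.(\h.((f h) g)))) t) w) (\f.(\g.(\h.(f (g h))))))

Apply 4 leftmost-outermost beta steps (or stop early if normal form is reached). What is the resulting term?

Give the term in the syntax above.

Step 0: ((((\f.(\g.(\h.((f h) g)))) t) w) (\f.(\g.(\h.(f (g h))))))
Step 1: (((\g.(\h.((t h) g))) w) (\f.(\g.(\h.(f (g h))))))
Step 2: ((\h.((t h) w)) (\f.(\g.(\h.(f (g h))))))
Step 3: ((t (\f.(\g.(\h.(f (g h)))))) w)
Step 4: (normal form reached)

Answer: ((t (\f.(\g.(\h.(f (g h)))))) w)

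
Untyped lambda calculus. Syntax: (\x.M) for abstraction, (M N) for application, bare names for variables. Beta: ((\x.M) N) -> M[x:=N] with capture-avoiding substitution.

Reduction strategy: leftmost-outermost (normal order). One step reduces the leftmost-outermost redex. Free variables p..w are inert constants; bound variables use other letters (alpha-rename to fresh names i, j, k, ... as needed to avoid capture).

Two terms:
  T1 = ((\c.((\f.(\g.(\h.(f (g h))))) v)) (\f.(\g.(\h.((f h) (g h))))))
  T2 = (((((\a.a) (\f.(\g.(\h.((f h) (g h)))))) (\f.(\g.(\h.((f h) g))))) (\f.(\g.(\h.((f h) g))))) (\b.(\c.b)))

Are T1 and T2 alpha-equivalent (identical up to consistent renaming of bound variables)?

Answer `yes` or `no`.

Answer: no

Derivation:
Term 1: ((\c.((\f.(\g.(\h.(f (g h))))) v)) (\f.(\g.(\h.((f h) (g h))))))
Term 2: (((((\a.a) (\f.(\g.(\h.((f h) (g h)))))) (\f.(\g.(\h.((f h) g))))) (\f.(\g.(\h.((f h) g))))) (\b.(\c.b)))
Alpha-equivalence: compare structure up to binder renaming.
Result: False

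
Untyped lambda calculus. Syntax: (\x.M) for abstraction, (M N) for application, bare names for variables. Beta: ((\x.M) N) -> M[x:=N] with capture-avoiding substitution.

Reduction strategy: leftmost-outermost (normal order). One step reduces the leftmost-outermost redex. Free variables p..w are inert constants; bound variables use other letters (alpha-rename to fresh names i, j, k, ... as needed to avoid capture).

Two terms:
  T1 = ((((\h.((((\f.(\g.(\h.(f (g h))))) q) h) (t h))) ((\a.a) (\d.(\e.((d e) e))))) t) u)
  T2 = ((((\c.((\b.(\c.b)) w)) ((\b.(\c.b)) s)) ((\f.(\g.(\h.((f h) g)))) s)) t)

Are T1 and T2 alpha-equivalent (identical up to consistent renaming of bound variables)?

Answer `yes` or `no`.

Term 1: ((((\h.((((\f.(\g.(\h.(f (g h))))) q) h) (t h))) ((\a.a) (\d.(\e.((d e) e))))) t) u)
Term 2: ((((\c.((\b.(\c.b)) w)) ((\b.(\c.b)) s)) ((\f.(\g.(\h.((f h) g)))) s)) t)
Alpha-equivalence: compare structure up to binder renaming.
Result: False

Answer: no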